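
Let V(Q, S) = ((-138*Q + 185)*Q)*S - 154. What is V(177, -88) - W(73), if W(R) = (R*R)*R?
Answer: 377188645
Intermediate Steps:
W(R) = R³ (W(R) = R²*R = R³)
V(Q, S) = -154 + Q*S*(185 - 138*Q) (V(Q, S) = ((185 - 138*Q)*Q)*S - 154 = (Q*(185 - 138*Q))*S - 154 = Q*S*(185 - 138*Q) - 154 = -154 + Q*S*(185 - 138*Q))
V(177, -88) - W(73) = (-154 - 138*(-88)*177² + 185*177*(-88)) - 1*73³ = (-154 - 138*(-88)*31329 - 2881560) - 1*389017 = (-154 + 380459376 - 2881560) - 389017 = 377577662 - 389017 = 377188645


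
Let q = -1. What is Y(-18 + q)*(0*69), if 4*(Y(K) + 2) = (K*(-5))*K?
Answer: 0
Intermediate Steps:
Y(K) = -2 - 5*K**2/4 (Y(K) = -2 + ((K*(-5))*K)/4 = -2 + ((-5*K)*K)/4 = -2 + (-5*K**2)/4 = -2 - 5*K**2/4)
Y(-18 + q)*(0*69) = (-2 - 5*(-18 - 1)**2/4)*(0*69) = (-2 - 5/4*(-19)**2)*0 = (-2 - 5/4*361)*0 = (-2 - 1805/4)*0 = -1813/4*0 = 0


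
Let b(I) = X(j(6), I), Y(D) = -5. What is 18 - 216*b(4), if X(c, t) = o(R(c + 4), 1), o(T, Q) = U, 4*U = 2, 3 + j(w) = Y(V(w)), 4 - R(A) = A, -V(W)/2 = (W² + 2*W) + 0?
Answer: -90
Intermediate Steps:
V(W) = -4*W - 2*W² (V(W) = -2*((W² + 2*W) + 0) = -2*(W² + 2*W) = -4*W - 2*W²)
R(A) = 4 - A
j(w) = -8 (j(w) = -3 - 5 = -8)
U = ½ (U = (¼)*2 = ½ ≈ 0.50000)
o(T, Q) = ½
X(c, t) = ½
b(I) = ½
18 - 216*b(4) = 18 - 216*½ = 18 - 108 = -90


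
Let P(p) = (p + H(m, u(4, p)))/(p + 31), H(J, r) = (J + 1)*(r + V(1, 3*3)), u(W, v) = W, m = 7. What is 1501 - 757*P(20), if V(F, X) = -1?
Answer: 43243/51 ≈ 847.90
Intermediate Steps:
H(J, r) = (1 + J)*(-1 + r) (H(J, r) = (J + 1)*(r - 1) = (1 + J)*(-1 + r))
P(p) = (24 + p)/(31 + p) (P(p) = (p + (-1 + 4 - 1*7 + 7*4))/(p + 31) = (p + (-1 + 4 - 7 + 28))/(31 + p) = (p + 24)/(31 + p) = (24 + p)/(31 + p))
1501 - 757*P(20) = 1501 - 757*(24 + 20)/(31 + 20) = 1501 - 757*44/51 = 1501 - 33308/51 = 43243/51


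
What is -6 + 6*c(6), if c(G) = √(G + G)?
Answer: -6 + 12*√3 ≈ 14.785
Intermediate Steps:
c(G) = √2*√G (c(G) = √(2*G) = √2*√G)
-6 + 6*c(6) = -6 + 6*(√2*√6) = -6 + 6*(2*√3) = -6 + 12*√3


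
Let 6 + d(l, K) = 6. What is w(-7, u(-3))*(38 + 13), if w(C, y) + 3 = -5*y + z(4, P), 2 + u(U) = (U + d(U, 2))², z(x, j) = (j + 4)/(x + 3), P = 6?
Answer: -13056/7 ≈ -1865.1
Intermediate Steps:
z(x, j) = (4 + j)/(3 + x)
d(l, K) = 0 (d(l, K) = -6 + 6 = 0)
u(U) = -2 + U² (u(U) = -2 + (U + 0)² = -2 + U²)
w(C, y) = -11/7 - 5*y (w(C, y) = -3 + (-5*y + (4 + 6)/(3 + 4)) = -3 + (-5*y + 10/7) = -3 + (10/7 - 5*y) = -11/7 - 5*y)
w(-7, u(-3))*(38 + 13) = (-11/7 - 5*(-2 + (-3)²))*(38 + 13) = (-11/7 - 5*(-2 + 9))*51 = (-11/7 - 5*7)*51 = (-11/7 - 35)*51 = -256/7*51 = -13056/7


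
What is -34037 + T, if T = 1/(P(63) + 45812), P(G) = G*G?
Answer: -1694395896/49781 ≈ -34037.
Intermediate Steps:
P(G) = G**2
T = 1/49781 (T = 1/(63**2 + 45812) = 1/(3969 + 45812) = 1/49781 ≈ 2.0088e-5)
-34037 + T = -34037 + 1/49781 = -1694395896/49781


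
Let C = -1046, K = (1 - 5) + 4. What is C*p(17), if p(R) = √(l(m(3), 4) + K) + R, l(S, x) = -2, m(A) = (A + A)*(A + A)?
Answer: -17782 - 1046*I*√2 ≈ -17782.0 - 1479.3*I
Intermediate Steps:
m(A) = 4*A² (m(A) = (2*A)*(2*A) = 4*A²)
K = 0 (K = -4 + 4 = 0)
p(R) = R + I*√2 (p(R) = √(-2 + 0) + R = √(-2) + R = I*√2 + R = R + I*√2)
C*p(17) = -1046*(17 + I*√2) = -17782 - 1046*I*√2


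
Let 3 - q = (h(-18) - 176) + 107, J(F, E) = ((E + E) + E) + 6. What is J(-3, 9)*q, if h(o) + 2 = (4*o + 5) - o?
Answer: 4059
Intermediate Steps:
h(o) = 3 + 3*o (h(o) = -2 + ((4*o + 5) - o) = -2 + ((5 + 4*o) - o) = -2 + (5 + 3*o) = 3 + 3*o)
J(F, E) = 6 + 3*E (J(F, E) = (2*E + E) + 6 = 3*E + 6 = 6 + 3*E)
q = 123 (q = 3 - (((3 + 3*(-18)) - 176) + 107) = 3 - (((3 - 54) - 176) + 107) = 3 - ((-51 - 176) + 107) = 3 - (-227 + 107) = 3 - 1*(-120) = 3 + 120 = 123)
J(-3, 9)*q = (6 + 3*9)*123 = (6 + 27)*123 = 33*123 = 4059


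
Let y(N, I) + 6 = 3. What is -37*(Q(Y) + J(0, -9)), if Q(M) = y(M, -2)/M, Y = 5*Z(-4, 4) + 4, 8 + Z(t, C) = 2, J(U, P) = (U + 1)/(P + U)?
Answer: -37/234 ≈ -0.15812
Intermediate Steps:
y(N, I) = -3 (y(N, I) = -6 + 3 = -3)
J(U, P) = (1 + U)/(P + U)
Z(t, C) = -6 (Z(t, C) = -8 + 2 = -6)
Y = -26 (Y = 5*(-6) + 4 = -30 + 4 = -26)
Q(M) = -3/M
-37*(Q(Y) + J(0, -9)) = -37*(-3/(-26) + (1 + 0)/(-9 + 0)) = -37*(-3*(-1/26) + 1/(-9)) = -37*(3/26 - ⅑*1) = -37*(3/26 - ⅑) = -37*1/234 = -37/234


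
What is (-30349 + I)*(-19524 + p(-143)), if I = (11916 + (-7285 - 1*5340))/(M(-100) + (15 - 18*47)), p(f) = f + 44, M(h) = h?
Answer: 554432362830/931 ≈ 5.9552e+8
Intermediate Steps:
p(f) = 44 + f
I = 709/931 (I = (11916 + (-7285 - 1*5340))/(-100 + (15 - 18*47)) = (11916 + (-7285 - 5340))/(-100 + (15 - 846)) = (11916 - 12625)/(-100 - 831) = -709/(-931) = -709*(-1/931) = 709/931 ≈ 0.76155)
(-30349 + I)*(-19524 + p(-143)) = (-30349 + 709/931)*(-19524 + (44 - 143)) = -28254210*(-19524 - 99)/931 = -28254210/931*(-19623) = 554432362830/931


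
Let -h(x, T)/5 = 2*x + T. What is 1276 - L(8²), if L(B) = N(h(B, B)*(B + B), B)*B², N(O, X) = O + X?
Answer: 503055612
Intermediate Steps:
h(x, T) = -10*x - 5*T (h(x, T) = -5*(2*x + T) = -5*(T + 2*x) = -10*x - 5*T)
L(B) = B²*(B - 30*B²) (L(B) = ((-10*B - 5*B)*(B + B) + B)*B² = ((-15*B)*(2*B) + B)*B² = (-30*B² + B)*B² = (B - 30*B²)*B² = B²*(B - 30*B²))
1276 - L(8²) = 1276 - (8²)³*(1 - 30*8²) = 1276 - 64³*(1 - 30*64) = 1276 - 262144*(1 - 1920) = 1276 - 262144*(-1919) = 1276 - 1*(-503054336) = 1276 + 503054336 = 503055612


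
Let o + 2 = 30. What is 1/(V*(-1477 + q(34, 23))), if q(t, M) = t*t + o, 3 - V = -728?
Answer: -1/214183 ≈ -4.6689e-6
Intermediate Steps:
o = 28 (o = -2 + 30 = 28)
V = 731 (V = 3 - 1*(-728) = 3 + 728 = 731)
q(t, M) = 28 + t**2 (q(t, M) = t*t + 28 = t**2 + 28 = 28 + t**2)
1/(V*(-1477 + q(34, 23))) = 1/(731*(-1477 + (28 + 34**2))) = 1/(731*(-1477 + (28 + 1156))) = 1/(731*(-1477 + 1184)) = 1/(731*(-293)) = 1/(-214183) = -1/214183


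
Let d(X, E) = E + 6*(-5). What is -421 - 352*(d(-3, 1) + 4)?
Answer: 8379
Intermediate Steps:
d(X, E) = -30 + E (d(X, E) = E - 30 = -30 + E)
-421 - 352*(d(-3, 1) + 4) = -421 - 352*((-30 + 1) + 4) = -421 - 352*(-29 + 4) = -421 - 352*(-25) = -421 - 44*(-200) = -421 + 8800 = 8379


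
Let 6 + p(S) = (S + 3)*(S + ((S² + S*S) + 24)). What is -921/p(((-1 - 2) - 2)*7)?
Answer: 307/26018 ≈ 0.011800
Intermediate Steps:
p(S) = -6 + (3 + S)*(24 + S + 2*S²) (p(S) = -6 + (S + 3)*(S + ((S² + S*S) + 24)) = -6 + (3 + S)*(S + ((S² + S²) + 24)) = -6 + (3 + S)*(S + (2*S² + 24)) = -6 + (3 + S)*(S + (24 + 2*S²)) = -6 + (3 + S)*(24 + S + 2*S²))
-921/p(((-1 - 2) - 2)*7) = -921/(66 + 2*(((-1 - 2) - 2)*7)³ + 7*(((-1 - 2) - 2)*7)² + 27*(((-1 - 2) - 2)*7)) = -921/(66 + 2*((-3 - 2)*7)³ + 7*((-3 - 2)*7)² + 27*((-3 - 2)*7)) = -921/(66 + 2*(-5*7)³ + 7*(-5*7)² + 27*(-5*7)) = -921/(66 + 2*(-35)³ + 7*(-35)² + 27*(-35)) = -921/(66 + 2*(-42875) + 7*1225 - 945) = -921/(66 - 85750 + 8575 - 945) = -921/(-78054) = -921*(-1/78054) = 307/26018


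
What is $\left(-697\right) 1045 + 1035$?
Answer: $-727330$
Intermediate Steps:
$\left(-697\right) 1045 + 1035 = -728365 + 1035 = -727330$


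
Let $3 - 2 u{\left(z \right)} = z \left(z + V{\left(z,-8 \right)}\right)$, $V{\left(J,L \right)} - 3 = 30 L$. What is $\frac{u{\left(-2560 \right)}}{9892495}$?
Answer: $- \frac{7160317}{19784990} \approx -0.36191$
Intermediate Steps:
$V{\left(J,L \right)} = 3 + 30 L$
$u{\left(z \right)} = \frac{3}{2} - \frac{z \left(-237 + z\right)}{2}$ ($u{\left(z \right)} = \frac{3}{2} - \frac{z \left(z + \left(3 + 30 \left(-8\right)\right)\right)}{2} = \frac{3}{2} - \frac{z \left(z + \left(3 - 240\right)\right)}{2} = \frac{3}{2} - \frac{z \left(z - 237\right)}{2} = \frac{3}{2} - \frac{z \left(-237 + z\right)}{2}$)
$\frac{u{\left(-2560 \right)}}{9892495} = \frac{\frac{3}{2} - \frac{\left(-2560\right)^{2}}{2} + \frac{237}{2} \left(-2560\right)}{9892495} = \left(\frac{3}{2} - 3276800 - 303360\right) \frac{1}{9892495} = \left(- \frac{7160317}{2}\right) \frac{1}{9892495} = - \frac{7160317}{19784990}$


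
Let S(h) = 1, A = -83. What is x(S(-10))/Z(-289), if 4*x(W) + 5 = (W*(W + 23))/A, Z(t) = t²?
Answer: -439/27728972 ≈ -1.5832e-5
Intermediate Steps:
x(W) = -5/4 - W*(23 + W)/332 (x(W) = -5/4 + ((W*(W + 23))/(-83))/4 = -5/4 + ((W*(23 + W))*(-1/83))/4 = -5/4 + (-W*(23 + W)/83)/4 = -5/4 - W*(23 + W)/332)
x(S(-10))/Z(-289) = (-5/4 - 23/332*1 - 1/332*1²)/((-289)²) = (-5/4 - 23/332 - 1/332*1)/83521 = (-5/4 - 23/332 - 1/332)*(1/83521) = -439/332*1/83521 = -439/27728972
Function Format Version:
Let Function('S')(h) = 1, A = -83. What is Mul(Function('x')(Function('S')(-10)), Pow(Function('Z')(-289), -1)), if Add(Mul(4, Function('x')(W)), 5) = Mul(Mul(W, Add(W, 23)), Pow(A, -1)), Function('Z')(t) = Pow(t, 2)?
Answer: Rational(-439, 27728972) ≈ -1.5832e-5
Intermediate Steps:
Function('x')(W) = Add(Rational(-5, 4), Mul(Rational(-1, 332), W, Add(23, W))) (Function('x')(W) = Add(Rational(-5, 4), Mul(Rational(1, 4), Mul(Mul(W, Add(W, 23)), Pow(-83, -1)))) = Add(Rational(-5, 4), Mul(Rational(1, 4), Mul(Mul(W, Add(23, W)), Rational(-1, 83)))) = Add(Rational(-5, 4), Mul(Rational(1, 4), Mul(Rational(-1, 83), W, Add(23, W)))) = Add(Rational(-5, 4), Mul(Rational(-1, 332), W, Add(23, W))))
Mul(Function('x')(Function('S')(-10)), Pow(Function('Z')(-289), -1)) = Mul(Add(Rational(-5, 4), Mul(Rational(-23, 332), 1), Mul(Rational(-1, 332), Pow(1, 2))), Pow(Pow(-289, 2), -1)) = Mul(Add(Rational(-5, 4), Rational(-23, 332), Mul(Rational(-1, 332), 1)), Pow(83521, -1)) = Mul(Add(Rational(-5, 4), Rational(-23, 332), Rational(-1, 332)), Rational(1, 83521)) = Mul(Rational(-439, 332), Rational(1, 83521)) = Rational(-439, 27728972)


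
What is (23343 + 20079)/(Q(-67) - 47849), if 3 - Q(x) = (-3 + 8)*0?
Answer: -21711/23923 ≈ -0.90754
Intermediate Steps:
Q(x) = 3 (Q(x) = 3 - (-3 + 8)*0 = 3 - 5*0 = 3 - 1*0 = 3 + 0 = 3)
(23343 + 20079)/(Q(-67) - 47849) = (23343 + 20079)/(3 - 47849) = 43422/(-47846) = 43422*(-1/47846) = -21711/23923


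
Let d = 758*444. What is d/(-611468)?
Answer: -84138/152867 ≈ -0.55040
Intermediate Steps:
d = 336552
d/(-611468) = 336552/(-611468) = 336552*(-1/611468) = -84138/152867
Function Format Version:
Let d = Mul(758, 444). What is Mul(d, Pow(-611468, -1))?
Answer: Rational(-84138, 152867) ≈ -0.55040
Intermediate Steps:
d = 336552
Mul(d, Pow(-611468, -1)) = Mul(336552, Pow(-611468, -1)) = Mul(336552, Rational(-1, 611468)) = Rational(-84138, 152867)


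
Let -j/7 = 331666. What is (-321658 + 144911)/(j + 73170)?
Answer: 176747/2248492 ≈ 0.078607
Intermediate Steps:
j = -2321662 (j = -7*331666 = -2321662)
(-321658 + 144911)/(j + 73170) = (-321658 + 144911)/(-2321662 + 73170) = -176747/(-2248492) = -176747*(-1/2248492) = 176747/2248492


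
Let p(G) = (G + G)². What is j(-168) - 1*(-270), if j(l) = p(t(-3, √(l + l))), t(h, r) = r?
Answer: -1074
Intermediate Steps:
p(G) = 4*G² (p(G) = (2*G)² = 4*G²)
j(l) = 8*l (j(l) = 4*(√(l + l))² = 4*(√(2*l))² = 4*(√2*√l)² = 4*(2*l) = 8*l)
j(-168) - 1*(-270) = 8*(-168) - 1*(-270) = -1344 + 270 = -1074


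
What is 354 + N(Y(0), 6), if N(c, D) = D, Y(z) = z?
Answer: 360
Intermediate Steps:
354 + N(Y(0), 6) = 354 + 6 = 360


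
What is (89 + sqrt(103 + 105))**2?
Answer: 8129 + 712*sqrt(13) ≈ 10696.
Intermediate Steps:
(89 + sqrt(103 + 105))**2 = (89 + sqrt(208))**2 = (89 + 4*sqrt(13))**2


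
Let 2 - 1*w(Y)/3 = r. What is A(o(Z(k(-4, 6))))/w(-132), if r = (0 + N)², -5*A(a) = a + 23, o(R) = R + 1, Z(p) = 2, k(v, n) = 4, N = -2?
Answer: 13/15 ≈ 0.86667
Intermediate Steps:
o(R) = 1 + R
A(a) = -23/5 - a/5 (A(a) = -(a + 23)/5 = -(23 + a)/5 = -23/5 - a/5)
r = 4 (r = (0 - 2)² = (-2)² = 4)
w(Y) = -6 (w(Y) = 6 - 3*4 = 6 - 12 = -6)
A(o(Z(k(-4, 6))))/w(-132) = (-23/5 - (1 + 2)/5)/(-6) = (-23/5 - ⅕*3)*(-⅙) = (-23/5 - ⅗)*(-⅙) = -26/5*(-⅙) = 13/15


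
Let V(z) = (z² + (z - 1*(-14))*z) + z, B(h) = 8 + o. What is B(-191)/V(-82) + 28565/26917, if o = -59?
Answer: 347634403/328871906 ≈ 1.0571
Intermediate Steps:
B(h) = -51 (B(h) = 8 - 59 = -51)
V(z) = z + z² + z*(14 + z) (V(z) = (z² + (z + 14)*z) + z = (z² + (14 + z)*z) + z = (z² + z*(14 + z)) + z = z + z² + z*(14 + z))
B(-191)/V(-82) + 28565/26917 = -51*(-1/(82*(15 + 2*(-82)))) + 28565/26917 = -51*(-1/(82*(15 - 164))) + 28565*(1/26917) = -51/((-82*(-149))) + 28565/26917 = -51/12218 + 28565/26917 = 347634403/328871906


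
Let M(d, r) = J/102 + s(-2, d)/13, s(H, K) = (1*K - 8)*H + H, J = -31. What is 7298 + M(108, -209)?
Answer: 9656141/1326 ≈ 7282.2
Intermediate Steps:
s(H, K) = H + H*(-8 + K) (s(H, K) = (K - 8)*H + H = (-8 + K)*H + H = H*(-8 + K) + H = H + H*(-8 + K))
M(d, r) = 1025/1326 - 2*d/13 (M(d, r) = -31/102 - 2*(-7 + d)/13 = -31*1/102 + (14 - 2*d)*(1/13) = -31/102 + (14/13 - 2*d/13) = 1025/1326 - 2*d/13)
7298 + M(108, -209) = 7298 + (1025/1326 - 2/13*108) = 7298 + (1025/1326 - 216/13) = 7298 - 21007/1326 = 9656141/1326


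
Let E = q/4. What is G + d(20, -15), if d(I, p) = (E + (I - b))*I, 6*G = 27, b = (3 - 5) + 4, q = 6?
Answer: 789/2 ≈ 394.50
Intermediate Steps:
b = 2 (b = -2 + 4 = 2)
E = 3/2 (E = 6/4 = 6*(¼) = 3/2 ≈ 1.5000)
G = 9/2 (G = (⅙)*27 = 9/2 ≈ 4.5000)
d(I, p) = I*(-½ + I) (d(I, p) = (3/2 + (I - 1*2))*I = (3/2 + (I - 2))*I = (3/2 + (-2 + I))*I = (-½ + I)*I = I*(-½ + I))
G + d(20, -15) = 9/2 + 20*(-½ + 20) = 9/2 + 20*(39/2) = 9/2 + 390 = 789/2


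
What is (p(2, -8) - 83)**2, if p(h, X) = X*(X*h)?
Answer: 2025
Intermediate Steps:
p(h, X) = h*X**2
(p(2, -8) - 83)**2 = (2*(-8)**2 - 83)**2 = (2*64 - 83)**2 = (128 - 83)**2 = 45**2 = 2025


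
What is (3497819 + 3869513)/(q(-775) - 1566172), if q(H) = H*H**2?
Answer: -7367332/467050547 ≈ -0.015774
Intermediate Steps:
q(H) = H**3
(3497819 + 3869513)/(q(-775) - 1566172) = (3497819 + 3869513)/((-775)**3 - 1566172) = 7367332/(-465484375 - 1566172) = 7367332/(-467050547) = 7367332*(-1/467050547) = -7367332/467050547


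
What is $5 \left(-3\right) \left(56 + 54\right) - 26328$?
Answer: $-27978$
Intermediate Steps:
$5 \left(-3\right) \left(56 + 54\right) - 26328 = \left(-15\right) 110 - 26328 = -1650 - 26328 = -27978$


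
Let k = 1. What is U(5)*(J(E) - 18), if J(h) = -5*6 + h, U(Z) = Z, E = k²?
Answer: -235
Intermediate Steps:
E = 1 (E = 1² = 1)
J(h) = -30 + h
U(5)*(J(E) - 18) = 5*((-30 + 1) - 18) = 5*(-29 - 18) = 5*(-47) = -235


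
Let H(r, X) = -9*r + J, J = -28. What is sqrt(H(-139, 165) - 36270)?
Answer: I*sqrt(35047) ≈ 187.21*I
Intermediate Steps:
H(r, X) = -28 - 9*r (H(r, X) = -9*r - 28 = -28 - 9*r)
sqrt(H(-139, 165) - 36270) = sqrt((-28 - 9*(-139)) - 36270) = sqrt((-28 + 1251) - 36270) = sqrt(1223 - 36270) = sqrt(-35047) = I*sqrt(35047)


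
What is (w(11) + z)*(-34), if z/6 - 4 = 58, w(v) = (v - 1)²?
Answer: -16048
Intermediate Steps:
w(v) = (-1 + v)²
z = 372 (z = 24 + 6*58 = 24 + 348 = 372)
(w(11) + z)*(-34) = ((-1 + 11)² + 372)*(-34) = (10² + 372)*(-34) = (100 + 372)*(-34) = 472*(-34) = -16048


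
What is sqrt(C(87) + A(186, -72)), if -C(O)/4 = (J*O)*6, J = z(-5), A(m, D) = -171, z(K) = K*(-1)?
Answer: 9*I*sqrt(131) ≈ 103.01*I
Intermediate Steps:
z(K) = -K
J = 5 (J = -1*(-5) = 5)
C(O) = -120*O (C(O) = -4*5*O*6 = -120*O)
sqrt(C(87) + A(186, -72)) = sqrt(-120*87 - 171) = sqrt(-10440 - 171) = sqrt(-10611) = 9*I*sqrt(131)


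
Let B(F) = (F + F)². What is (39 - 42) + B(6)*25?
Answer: 3597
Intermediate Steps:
B(F) = 4*F² (B(F) = (2*F)² = 4*F²)
(39 - 42) + B(6)*25 = (39 - 42) + (4*6²)*25 = -3 + (4*36)*25 = -3 + 144*25 = -3 + 3600 = 3597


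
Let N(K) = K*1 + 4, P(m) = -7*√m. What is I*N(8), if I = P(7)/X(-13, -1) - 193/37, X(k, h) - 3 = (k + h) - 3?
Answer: -2316/37 + 6*√7 ≈ -46.720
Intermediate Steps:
X(k, h) = h + k (X(k, h) = 3 + ((k + h) - 3) = 3 + ((h + k) - 3) = 3 + (-3 + h + k) = h + k)
N(K) = 4 + K (N(K) = K + 4 = 4 + K)
I = -193/37 + √7/2 (I = (-7*√7)/(-1 - 13) - 193/37 = -7*√7/(-14) - 193*1/37 = -7*√7*(-1/14) - 193/37 = √7/2 - 193/37 = -193/37 + √7/2 ≈ -3.8933)
I*N(8) = (-193/37 + √7/2)*(4 + 8) = (-193/37 + √7/2)*12 = -2316/37 + 6*√7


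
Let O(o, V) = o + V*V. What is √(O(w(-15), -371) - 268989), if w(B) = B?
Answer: I*√131363 ≈ 362.44*I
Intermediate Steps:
O(o, V) = o + V²
√(O(w(-15), -371) - 268989) = √((-15 + (-371)²) - 268989) = √((-15 + 137641) - 268989) = √(137626 - 268989) = √(-131363) = I*√131363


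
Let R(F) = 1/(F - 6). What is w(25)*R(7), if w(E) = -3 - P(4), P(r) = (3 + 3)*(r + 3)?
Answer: -45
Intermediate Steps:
P(r) = 18 + 6*r (P(r) = 6*(3 + r) = 18 + 6*r)
R(F) = 1/(-6 + F)
w(E) = -45 (w(E) = -3 - (18 + 6*4) = -3 - (18 + 24) = -3 - 1*42 = -3 - 42 = -45)
w(25)*R(7) = -45/(-6 + 7) = -45/1 = -45*1 = -45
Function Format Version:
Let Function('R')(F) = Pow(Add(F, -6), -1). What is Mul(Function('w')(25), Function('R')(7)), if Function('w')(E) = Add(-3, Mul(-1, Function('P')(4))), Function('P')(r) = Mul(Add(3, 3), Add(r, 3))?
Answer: -45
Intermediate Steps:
Function('P')(r) = Add(18, Mul(6, r)) (Function('P')(r) = Mul(6, Add(3, r)) = Add(18, Mul(6, r)))
Function('R')(F) = Pow(Add(-6, F), -1)
Function('w')(E) = -45 (Function('w')(E) = Add(-3, Mul(-1, Add(18, Mul(6, 4)))) = Add(-3, Mul(-1, Add(18, 24))) = Add(-3, Mul(-1, 42)) = Add(-3, -42) = -45)
Mul(Function('w')(25), Function('R')(7)) = Mul(-45, Pow(Add(-6, 7), -1)) = Mul(-45, Pow(1, -1)) = Mul(-45, 1) = -45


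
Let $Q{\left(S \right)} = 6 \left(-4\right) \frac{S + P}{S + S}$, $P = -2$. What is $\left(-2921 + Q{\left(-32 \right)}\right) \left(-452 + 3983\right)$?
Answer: $- \frac{41436285}{4} \approx -1.0359 \cdot 10^{7}$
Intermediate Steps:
$Q{\left(S \right)} = - \frac{12 \left(-2 + S\right)}{S}$ ($Q{\left(S \right)} = 6 \left(-4\right) \frac{S - 2}{S + S} = - 24 \frac{-2 + S}{2 S} = - \frac{12 \left(-2 + S\right)}{S}$)
$\left(-2921 + Q{\left(-32 \right)}\right) \left(-452 + 3983\right) = \left(-2921 - \left(12 - \frac{24}{-32}\right)\right) \left(-452 + 3983\right) = \left(-2921 + \left(-12 + 24 \left(- \frac{1}{32}\right)\right)\right) 3531 = \left(-2921 - \frac{51}{4}\right) 3531 = \left(- \frac{11735}{4}\right) 3531 = - \frac{41436285}{4}$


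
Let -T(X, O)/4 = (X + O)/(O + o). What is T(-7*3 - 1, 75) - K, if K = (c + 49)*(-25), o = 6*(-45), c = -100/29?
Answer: 6446023/5655 ≈ 1139.9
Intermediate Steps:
c = -100/29 (c = -100*1/29 = -100/29 ≈ -3.4483)
o = -270
T(X, O) = -4*(O + X)/(-270 + O) (T(X, O) = -4*(X + O)/(O - 270) = -4*(O + X)/(-270 + O))
K = -33025/29 (K = (-100/29 + 49)*(-25) = (1321/29)*(-25) = -33025/29 ≈ -1138.8)
T(-7*3 - 1, 75) - K = 4*(-1*75 - (-7*3 - 1))/(-270 + 75) - 1*(-33025/29) = 4*(-75 - (-21 - 1))/(-195) + 33025/29 = 4*(-1/195)*(-75 - 1*(-22)) + 33025/29 = 4*(-1/195)*(-75 + 22) + 33025/29 = 4*(-1/195)*(-53) + 33025/29 = 212/195 + 33025/29 = 6446023/5655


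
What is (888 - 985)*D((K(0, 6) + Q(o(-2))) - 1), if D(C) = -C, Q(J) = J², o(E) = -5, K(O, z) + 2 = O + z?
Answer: 2716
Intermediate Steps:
K(O, z) = -2 + O + z (K(O, z) = -2 + (O + z) = -2 + O + z)
(888 - 985)*D((K(0, 6) + Q(o(-2))) - 1) = (888 - 985)*(-(((-2 + 0 + 6) + (-5)²) - 1)) = -(-97)*((4 + 25) - 1) = -(-97)*(29 - 1) = -(-97)*28 = -97*(-28) = 2716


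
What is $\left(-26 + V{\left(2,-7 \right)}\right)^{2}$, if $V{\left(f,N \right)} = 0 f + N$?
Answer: $1089$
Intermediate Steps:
$V{\left(f,N \right)} = N$ ($V{\left(f,N \right)} = 0 + N = N$)
$\left(-26 + V{\left(2,-7 \right)}\right)^{2} = \left(-26 - 7\right)^{2} = \left(-33\right)^{2} = 1089$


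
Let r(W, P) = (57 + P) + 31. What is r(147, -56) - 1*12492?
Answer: -12460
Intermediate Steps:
r(W, P) = 88 + P
r(147, -56) - 1*12492 = (88 - 56) - 1*12492 = 32 - 12492 = -12460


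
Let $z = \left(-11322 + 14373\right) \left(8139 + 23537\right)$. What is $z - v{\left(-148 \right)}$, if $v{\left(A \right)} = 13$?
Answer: $96643463$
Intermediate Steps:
$z = 96643476$ ($z = 3051 \cdot 31676 = 96643476$)
$z - v{\left(-148 \right)} = 96643476 - 13 = 96643463$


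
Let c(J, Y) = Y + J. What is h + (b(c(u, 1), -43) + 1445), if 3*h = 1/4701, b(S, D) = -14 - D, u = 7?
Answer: 20787823/14103 ≈ 1474.0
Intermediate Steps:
c(J, Y) = J + Y
h = 1/14103 (h = (1/3)/4701 = (1/3)*(1/4701) = 1/14103 ≈ 7.0907e-5)
h + (b(c(u, 1), -43) + 1445) = 1/14103 + ((-14 - 1*(-43)) + 1445) = 1/14103 + ((-14 + 43) + 1445) = 1/14103 + (29 + 1445) = 1/14103 + 1474 = 20787823/14103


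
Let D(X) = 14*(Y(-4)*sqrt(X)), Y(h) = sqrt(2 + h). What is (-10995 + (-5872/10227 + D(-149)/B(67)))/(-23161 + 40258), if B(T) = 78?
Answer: -112451737/174851019 - 7*sqrt(298)/666783 ≈ -0.64331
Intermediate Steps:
D(X) = 14*I*sqrt(2)*sqrt(X) (D(X) = 14*(sqrt(2 - 4)*sqrt(X)) = 14*(sqrt(-2)*sqrt(X)) = 14*((I*sqrt(2))*sqrt(X)) = 14*(I*sqrt(2)*sqrt(X)) = 14*I*sqrt(2)*sqrt(X))
(-10995 + (-5872/10227 + D(-149)/B(67)))/(-23161 + 40258) = (-10995 + (-5872/10227 + (14*I*sqrt(2)*sqrt(-149))/78))/(-23161 + 40258) = (-10995 + (-5872*1/10227 + (14*I*sqrt(2)*(I*sqrt(149)))*(1/78)))/17097 = (-10995 + (-5872/10227 - 14*sqrt(298)*(1/78)))*(1/17097) = (-10995 + (-5872/10227 - 7*sqrt(298)/39))*(1/17097) = (-112451737/10227 - 7*sqrt(298)/39)*(1/17097) = -112451737/174851019 - 7*sqrt(298)/666783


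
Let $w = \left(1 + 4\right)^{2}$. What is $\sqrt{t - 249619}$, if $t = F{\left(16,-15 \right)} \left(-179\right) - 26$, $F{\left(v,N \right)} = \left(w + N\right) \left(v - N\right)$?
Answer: $i \sqrt{305135} \approx 552.39 i$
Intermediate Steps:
$w = 25$ ($w = 5^{2} = 25$)
$F{\left(v,N \right)} = \left(25 + N\right) \left(v - N\right)$
$t = -55516$ ($t = \left(- \left(-15\right)^{2} - -375 + 25 \cdot 16 - 240\right) \left(-179\right) - 26 = \left(\left(-1\right) 225 + 375 + 400 - 240\right) \left(-179\right) - 26 = \left(-225 + 375 + 400 - 240\right) \left(-179\right) - 26 = 310 \left(-179\right) - 26 = -55490 - 26 = -55516$)
$\sqrt{t - 249619} = \sqrt{-55516 - 249619} = \sqrt{-305135} = i \sqrt{305135}$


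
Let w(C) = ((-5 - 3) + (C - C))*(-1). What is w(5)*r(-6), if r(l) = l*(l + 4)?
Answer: 96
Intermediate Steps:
r(l) = l*(4 + l)
w(C) = 8 (w(C) = (-8 + 0)*(-1) = -8*(-1) = 8)
w(5)*r(-6) = 8*(-6*(4 - 6)) = 8*(-6*(-2)) = 8*12 = 96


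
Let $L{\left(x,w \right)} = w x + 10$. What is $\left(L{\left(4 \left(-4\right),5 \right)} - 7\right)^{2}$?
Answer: $5929$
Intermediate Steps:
$L{\left(x,w \right)} = 10 + w x$
$\left(L{\left(4 \left(-4\right),5 \right)} - 7\right)^{2} = \left(\left(10 + 5 \cdot 4 \left(-4\right)\right) - 7\right)^{2} = \left(\left(10 + 5 \left(-16\right)\right) - 7\right)^{2} = \left(\left(10 - 80\right) - 7\right)^{2} = \left(-70 - 7\right)^{2} = \left(-77\right)^{2} = 5929$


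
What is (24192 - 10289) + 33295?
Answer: 47198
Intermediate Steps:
(24192 - 10289) + 33295 = 13903 + 33295 = 47198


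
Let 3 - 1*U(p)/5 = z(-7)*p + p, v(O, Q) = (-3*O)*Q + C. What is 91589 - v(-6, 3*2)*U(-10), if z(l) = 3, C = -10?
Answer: 70519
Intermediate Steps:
v(O, Q) = -10 - 3*O*Q (v(O, Q) = (-3*O)*Q - 10 = -3*O*Q - 10 = -10 - 3*O*Q)
U(p) = 15 - 20*p (U(p) = 15 - 5*(3*p + p) = 15 - 20*p)
91589 - v(-6, 3*2)*U(-10) = 91589 - (-10 - 3*(-6)*3*2)*(15 - 20*(-10)) = 91589 - (-10 - 3*(-6)*6)*(15 + 200) = 91589 - (-10 + 108)*215 = 91589 - 98*215 = 91589 - 1*21070 = 91589 - 21070 = 70519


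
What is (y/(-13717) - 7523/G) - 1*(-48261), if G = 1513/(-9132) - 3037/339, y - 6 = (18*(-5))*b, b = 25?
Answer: 576326951695383/11741249459 ≈ 49086.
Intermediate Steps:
y = -2244 (y = 6 + (18*(-5))*25 = 6 - 90*25 = 6 - 2250 = -2244)
G = -9415597/1031916 (G = 1513*(-1/9132) - 3037*1/339 = -1513/9132 - 3037/339 = -9415597/1031916 ≈ -9.1244)
(y/(-13717) - 7523/G) - 1*(-48261) = (-2244/(-13717) - 7523/(-9415597/1031916)) - 1*(-48261) = (-2244*(-1/13717) - 7523*(-1031916/9415597)) + 48261 = (204/1247 + 7763104068/9415597) + 48261 = 9682511554584/11741249459 + 48261 = 576326951695383/11741249459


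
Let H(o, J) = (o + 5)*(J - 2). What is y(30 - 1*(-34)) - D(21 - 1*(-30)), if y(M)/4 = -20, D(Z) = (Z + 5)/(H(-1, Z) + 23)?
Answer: -17576/219 ≈ -80.256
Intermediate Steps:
H(o, J) = (-2 + J)*(5 + o) (H(o, J) = (5 + o)*(-2 + J) = (-2 + J)*(5 + o))
D(Z) = (5 + Z)/(15 + 4*Z) (D(Z) = (Z + 5)/((-10 - 2*(-1) + 5*Z + Z*(-1)) + 23) = (5 + Z)/((-10 + 2 + 5*Z - Z) + 23) = (5 + Z)/((-8 + 4*Z) + 23) = (5 + Z)/(15 + 4*Z))
y(M) = -80 (y(M) = 4*(-20) = -80)
y(30 - 1*(-34)) - D(21 - 1*(-30)) = -80 - (5 + (21 - 1*(-30)))/(15 + 4*(21 - 1*(-30))) = -80 - (5 + (21 + 30))/(15 + 4*(21 + 30)) = -80 - (5 + 51)/(15 + 4*51) = -80 - 56/(15 + 204) = -80 - 56/219 = -17576/219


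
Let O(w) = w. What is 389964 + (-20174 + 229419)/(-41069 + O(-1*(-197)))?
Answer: 15938399363/40872 ≈ 3.8996e+5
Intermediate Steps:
389964 + (-20174 + 229419)/(-41069 + O(-1*(-197))) = 389964 + (-20174 + 229419)/(-41069 - 1*(-197)) = 389964 + 209245/(-41069 + 197) = 389964 + 209245/(-40872) = 389964 + 209245*(-1/40872) = 389964 - 209245/40872 = 15938399363/40872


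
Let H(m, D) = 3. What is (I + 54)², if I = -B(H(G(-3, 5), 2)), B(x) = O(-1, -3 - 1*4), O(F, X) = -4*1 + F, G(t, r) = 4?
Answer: 3481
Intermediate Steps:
O(F, X) = -4 + F
B(x) = -5 (B(x) = -4 - 1 = -5)
I = 5 (I = -1*(-5) = 5)
(I + 54)² = (5 + 54)² = 59² = 3481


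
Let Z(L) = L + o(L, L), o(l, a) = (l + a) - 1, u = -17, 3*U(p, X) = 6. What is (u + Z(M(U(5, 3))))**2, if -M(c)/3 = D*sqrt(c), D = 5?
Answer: 4374 + 1620*sqrt(2) ≈ 6665.0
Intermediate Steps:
U(p, X) = 2 (U(p, X) = (1/3)*6 = 2)
M(c) = -15*sqrt(c)
o(l, a) = -1 + a + l (o(l, a) = (a + l) - 1 = -1 + a + l)
Z(L) = -1 + 3*L (Z(L) = L + (-1 + L + L) = L + (-1 + 2*L) = -1 + 3*L)
(u + Z(M(U(5, 3))))**2 = (-17 + (-1 + 3*(-15*sqrt(2))))**2 = (-17 + (-1 - 45*sqrt(2)))**2 = (-18 - 45*sqrt(2))**2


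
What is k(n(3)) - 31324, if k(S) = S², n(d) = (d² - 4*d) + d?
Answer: -31324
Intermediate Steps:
n(d) = d² - 3*d
k(n(3)) - 31324 = (3*(-3 + 3))² - 31324 = (3*0)² - 31324 = 0² - 31324 = 0 - 31324 = -31324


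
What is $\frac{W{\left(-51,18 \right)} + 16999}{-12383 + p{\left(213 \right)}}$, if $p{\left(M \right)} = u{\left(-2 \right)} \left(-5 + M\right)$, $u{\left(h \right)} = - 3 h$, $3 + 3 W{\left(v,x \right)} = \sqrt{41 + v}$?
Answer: $- \frac{16998}{11135} - \frac{i \sqrt{10}}{33405} \approx -1.5265 - 9.4665 \cdot 10^{-5} i$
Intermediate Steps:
$W{\left(v,x \right)} = -1 + \frac{\sqrt{41 + v}}{3}$
$p{\left(M \right)} = -30 + 6 M$ ($p{\left(M \right)} = \left(-3\right) \left(-2\right) \left(-5 + M\right) = 6 \left(-5 + M\right) = -30 + 6 M$)
$\frac{W{\left(-51,18 \right)} + 16999}{-12383 + p{\left(213 \right)}} = \frac{\left(-1 + \frac{\sqrt{41 - 51}}{3}\right) + 16999}{-12383 + \left(-30 + 6 \cdot 213\right)} = \frac{\left(-1 + \frac{\sqrt{-10}}{3}\right) + 16999}{-12383 + \left(-30 + 1278\right)} = \frac{\left(-1 + \frac{i \sqrt{10}}{3}\right) + 16999}{-12383 + 1248} = \frac{\left(-1 + \frac{i \sqrt{10}}{3}\right) + 16999}{-11135} = \left(16998 + \frac{i \sqrt{10}}{3}\right) \left(- \frac{1}{11135}\right) = - \frac{16998}{11135} - \frac{i \sqrt{10}}{33405}$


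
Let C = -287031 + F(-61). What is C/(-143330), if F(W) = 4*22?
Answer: 286943/143330 ≈ 2.0020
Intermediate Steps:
F(W) = 88
C = -286943 (C = -287031 + 88 = -286943)
C/(-143330) = -286943/(-143330) = -286943*(-1/143330) = 286943/143330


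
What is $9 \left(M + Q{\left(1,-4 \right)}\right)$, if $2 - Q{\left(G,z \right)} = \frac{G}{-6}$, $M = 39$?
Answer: $\frac{741}{2} \approx 370.5$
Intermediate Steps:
$Q{\left(G,z \right)} = 2 + \frac{G}{6}$ ($Q{\left(G,z \right)} = 2 - \frac{G}{-6} = 2 - G \left(- \frac{1}{6}\right) = 2 - - \frac{G}{6} = 2 + \frac{G}{6}$)
$9 \left(M + Q{\left(1,-4 \right)}\right) = 9 \left(39 + \left(2 + \frac{1}{6} \cdot 1\right)\right) = 9 \left(39 + \left(2 + \frac{1}{6}\right)\right) = 9 \left(39 + \frac{13}{6}\right) = 9 \cdot \frac{247}{6} = \frac{741}{2}$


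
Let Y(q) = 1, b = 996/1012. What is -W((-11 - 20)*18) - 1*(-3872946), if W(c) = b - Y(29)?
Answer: 979855342/253 ≈ 3.8729e+6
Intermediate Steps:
b = 249/253 (b = 996*(1/1012) = 249/253 ≈ 0.98419)
W(c) = -4/253 (W(c) = 249/253 - 1*1 = 249/253 - 1 = -4/253)
-W((-11 - 20)*18) - 1*(-3872946) = -1*(-4/253) - 1*(-3872946) = 4/253 + 3872946 = 979855342/253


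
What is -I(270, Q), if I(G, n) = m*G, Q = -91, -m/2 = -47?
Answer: -25380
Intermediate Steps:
m = 94 (m = -2*(-47) = 94)
I(G, n) = 94*G
-I(270, Q) = -94*270 = -1*25380 = -25380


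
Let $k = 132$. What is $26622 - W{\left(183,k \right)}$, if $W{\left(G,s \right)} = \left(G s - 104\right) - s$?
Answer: $2702$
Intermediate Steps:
$W{\left(G,s \right)} = -104 - s + G s$ ($W{\left(G,s \right)} = \left(-104 + G s\right) - s = -104 - s + G s$)
$26622 - W{\left(183,k \right)} = 26622 - \left(-104 - 132 + 183 \cdot 132\right) = 26622 - \left(-104 - 132 + 24156\right) = 26622 - 23920 = 2702$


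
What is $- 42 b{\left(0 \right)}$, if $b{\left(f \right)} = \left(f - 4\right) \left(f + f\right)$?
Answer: $0$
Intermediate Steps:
$b{\left(f \right)} = 2 f \left(-4 + f\right)$ ($b{\left(f \right)} = \left(-4 + f\right) 2 f = 2 f \left(-4 + f\right)$)
$- 42 b{\left(0 \right)} = - 42 \cdot 2 \cdot 0 \left(-4 + 0\right) = - 42 \cdot 2 \cdot 0 \left(-4\right) = \left(-42\right) 0 = 0$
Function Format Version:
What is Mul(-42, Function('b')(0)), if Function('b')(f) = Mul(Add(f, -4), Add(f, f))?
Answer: 0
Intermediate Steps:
Function('b')(f) = Mul(2, f, Add(-4, f)) (Function('b')(f) = Mul(Add(-4, f), Mul(2, f)) = Mul(2, f, Add(-4, f)))
Mul(-42, Function('b')(0)) = Mul(-42, Mul(2, 0, Add(-4, 0))) = Mul(-42, Mul(2, 0, -4)) = Mul(-42, 0) = 0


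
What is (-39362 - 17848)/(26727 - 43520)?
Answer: 57210/16793 ≈ 3.4068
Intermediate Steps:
(-39362 - 17848)/(26727 - 43520) = -57210/(-16793) = -57210*(-1/16793) = 57210/16793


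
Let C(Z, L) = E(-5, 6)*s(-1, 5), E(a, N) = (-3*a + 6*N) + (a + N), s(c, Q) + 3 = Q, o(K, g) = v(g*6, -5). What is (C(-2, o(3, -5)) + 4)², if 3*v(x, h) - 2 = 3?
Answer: 11664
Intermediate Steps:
v(x, h) = 5/3 (v(x, h) = ⅔ + (⅓)*3 = ⅔ + 1 = 5/3)
o(K, g) = 5/3
s(c, Q) = -3 + Q
E(a, N) = -2*a + 7*N (E(a, N) = (-3*a + 6*N) + (N + a) = -2*a + 7*N)
C(Z, L) = 104 (C(Z, L) = (-2*(-5) + 7*6)*(-3 + 5) = (10 + 42)*2 = 52*2 = 104)
(C(-2, o(3, -5)) + 4)² = (104 + 4)² = 108² = 11664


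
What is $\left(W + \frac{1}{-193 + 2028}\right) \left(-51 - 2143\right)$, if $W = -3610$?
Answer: $\frac{14533821706}{1835} \approx 7.9203 \cdot 10^{6}$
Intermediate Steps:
$\left(W + \frac{1}{-193 + 2028}\right) \left(-51 - 2143\right) = \left(-3610 + \frac{1}{-193 + 2028}\right) \left(-51 - 2143\right) = \left(-3610 + \frac{1}{1835}\right) \left(-2194\right) = \left(- \frac{6624349}{1835}\right) \left(-2194\right) = \frac{14533821706}{1835}$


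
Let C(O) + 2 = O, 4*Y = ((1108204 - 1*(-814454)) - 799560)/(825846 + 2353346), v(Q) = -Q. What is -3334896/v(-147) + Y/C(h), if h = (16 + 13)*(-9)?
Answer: -1858932188782845/81940494608 ≈ -22686.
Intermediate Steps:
Y = 561549/6358384 (Y = (((1108204 - 1*(-814454)) - 799560)/(825846 + 2353346))/4 = (((1108204 + 814454) - 799560)/3179192)/4 = ((1922658 - 799560)*(1/3179192))/4 = (1123098*(1/3179192))/4 = (¼)*(561549/1589596) = 561549/6358384 ≈ 0.088316)
h = -261 (h = 29*(-9) = -261)
C(O) = -2 + O
-3334896/v(-147) + Y/C(h) = -3334896/((-1*(-147))) + 561549/(6358384*(-2 - 261)) = -3334896/147 + (561549/6358384)/(-263) = -3334896*1/147 + (561549/6358384)*(-1/263) = -1111632/49 - 561549/1672254992 = -1858932188782845/81940494608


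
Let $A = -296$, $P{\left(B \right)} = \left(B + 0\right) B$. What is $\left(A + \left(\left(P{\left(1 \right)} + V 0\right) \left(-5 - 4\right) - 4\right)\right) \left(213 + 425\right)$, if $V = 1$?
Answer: $-197142$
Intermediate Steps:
$P{\left(B \right)} = B^{2}$ ($P{\left(B \right)} = B B = B^{2}$)
$\left(A + \left(\left(P{\left(1 \right)} + V 0\right) \left(-5 - 4\right) - 4\right)\right) \left(213 + 425\right) = \left(-296 + \left(\left(1^{2} + 1 \cdot 0\right) \left(-5 - 4\right) - 4\right)\right) \left(213 + 425\right) = \left(-296 + \left(\left(1 + 0\right) \left(-5 - 4\right) - 4\right)\right) 638 = \left(-296 + \left(1 \left(-9\right) - 4\right)\right) 638 = \left(-296 - 13\right) 638 = \left(-309\right) 638 = -197142$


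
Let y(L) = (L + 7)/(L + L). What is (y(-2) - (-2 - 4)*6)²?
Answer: 19321/16 ≈ 1207.6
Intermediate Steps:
y(L) = (7 + L)/(2*L) (y(L) = (7 + L)/((2*L)) = (7 + L)*(1/(2*L)) = (7 + L)/(2*L))
(y(-2) - (-2 - 4)*6)² = ((½)*(7 - 2)/(-2) - (-2 - 4)*6)² = ((½)*(-½)*5 - (-6)*6)² = (-5/4 - 1*(-36))² = (-5/4 + 36)² = (139/4)² = 19321/16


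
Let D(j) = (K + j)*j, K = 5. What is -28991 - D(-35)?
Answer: -30041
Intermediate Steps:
D(j) = j*(5 + j) (D(j) = (5 + j)*j = j*(5 + j))
-28991 - D(-35) = -28991 - (-35)*(5 - 35) = -28991 - (-35)*(-30) = -28991 - 1*1050 = -28991 - 1050 = -30041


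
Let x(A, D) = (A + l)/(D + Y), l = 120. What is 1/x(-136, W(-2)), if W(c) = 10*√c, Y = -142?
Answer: 71/8 - 5*I*√2/8 ≈ 8.875 - 0.88388*I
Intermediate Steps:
x(A, D) = (120 + A)/(-142 + D) (x(A, D) = (A + 120)/(D - 142) = (120 + A)/(-142 + D))
1/x(-136, W(-2)) = 1/((120 - 136)/(-142 + 10*√(-2))) = 1/(-16/(-142 + 10*(I*√2))) = 1/(-16/(-142 + 10*I*√2)) = 71/8 - 5*I*√2/8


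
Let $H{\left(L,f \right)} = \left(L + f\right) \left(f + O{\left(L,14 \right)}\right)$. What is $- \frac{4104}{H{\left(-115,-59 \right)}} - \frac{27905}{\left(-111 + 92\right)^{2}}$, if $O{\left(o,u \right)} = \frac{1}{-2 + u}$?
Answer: $- \frac{575099303}{7401583} \approx -77.699$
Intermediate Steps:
$H{\left(L,f \right)} = \left(\frac{1}{12} + f\right) \left(L + f\right)$ ($H{\left(L,f \right)} = \left(L + f\right) \left(f + \frac{1}{-2 + 14}\right) = \left(L + f\right) \left(f + \frac{1}{12}\right) = \left(L + f\right) \left(\frac{1}{12} + f\right) = \left(\frac{1}{12} + f\right) \left(L + f\right)$)
$- \frac{4104}{H{\left(-115,-59 \right)}} - \frac{27905}{\left(-111 + 92\right)^{2}} = - \frac{4104}{\left(-59\right)^{2} + \frac{1}{12} \left(-115\right) + \frac{1}{12} \left(-59\right) - -6785} - \frac{27905}{\left(-111 + 92\right)^{2}} = - \frac{4104}{3481 - \frac{115}{12} - \frac{59}{12} + 6785} - \frac{27905}{\left(-19\right)^{2}} = - \frac{4104}{\frac{20503}{2}} - \frac{27905}{361} = \left(-4104\right) \frac{2}{20503} - \frac{27905}{361} = - \frac{8208}{20503} - \frac{27905}{361} = - \frac{575099303}{7401583}$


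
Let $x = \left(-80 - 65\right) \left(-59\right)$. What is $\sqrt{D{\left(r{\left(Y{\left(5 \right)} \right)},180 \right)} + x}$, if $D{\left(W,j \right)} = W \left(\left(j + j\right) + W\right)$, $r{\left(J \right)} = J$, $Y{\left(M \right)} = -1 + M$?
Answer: $\sqrt{10011} \approx 100.05$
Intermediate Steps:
$x = 8555$ ($x = \left(-145\right) \left(-59\right) = 8555$)
$D{\left(W,j \right)} = W \left(W + 2 j\right)$ ($D{\left(W,j \right)} = W \left(2 j + W\right) = W \left(W + 2 j\right)$)
$\sqrt{D{\left(r{\left(Y{\left(5 \right)} \right)},180 \right)} + x} = \sqrt{\left(-1 + 5\right) \left(\left(-1 + 5\right) + 2 \cdot 180\right) + 8555} = \sqrt{4 \left(4 + 360\right) + 8555} = \sqrt{4 \cdot 364 + 8555} = \sqrt{1456 + 8555} = \sqrt{10011}$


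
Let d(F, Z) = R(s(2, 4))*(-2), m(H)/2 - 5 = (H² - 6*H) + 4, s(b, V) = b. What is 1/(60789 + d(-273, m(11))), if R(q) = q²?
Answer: 1/60781 ≈ 1.6453e-5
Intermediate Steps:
m(H) = 18 - 12*H + 2*H² (m(H) = 10 + 2*((H² - 6*H) + 4) = 10 + 2*(4 + H² - 6*H) = 10 + (8 - 12*H + 2*H²) = 18 - 12*H + 2*H²)
d(F, Z) = -8 (d(F, Z) = 2²*(-2) = 4*(-2) = -8)
1/(60789 + d(-273, m(11))) = 1/(60789 - 8) = 1/60781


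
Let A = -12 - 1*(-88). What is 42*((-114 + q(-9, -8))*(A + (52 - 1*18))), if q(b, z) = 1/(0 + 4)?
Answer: -525525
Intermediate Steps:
q(b, z) = ¼ (q(b, z) = 1/4 = ¼)
A = 76 (A = -12 + 88 = 76)
42*((-114 + q(-9, -8))*(A + (52 - 1*18))) = 42*((-114 + ¼)*(76 + (52 - 1*18))) = 42*(-455*(76 + (52 - 18))/4) = 42*(-455*(76 + 34)/4) = 42*(-455/4*110) = 42*(-25025/2) = -525525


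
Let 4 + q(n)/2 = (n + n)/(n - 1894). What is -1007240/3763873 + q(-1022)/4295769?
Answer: -3154306602180370/11787003406982673 ≈ -0.26761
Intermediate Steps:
q(n) = -8 + 4*n/(-1894 + n) (q(n) = -8 + 2*((n + n)/(n - 1894)) = -8 + 2*((2*n)/(-1894 + n)) = -8 + 2*(2*n/(-1894 + n)) = -8 + 4*n/(-1894 + n))
-1007240/3763873 + q(-1022)/4295769 = -1007240/3763873 + (4*(3788 - 1*(-1022))/(-1894 - 1022))/4295769 = -1007240*1/3763873 + (4*(3788 + 1022)/(-2916))*(1/4295769) = -1007240/3763873 + (4*(-1/2916)*4810)*(1/4295769) = -1007240/3763873 - 4810/729*1/4295769 = -1007240/3763873 - 4810/3131615601 = -3154306602180370/11787003406982673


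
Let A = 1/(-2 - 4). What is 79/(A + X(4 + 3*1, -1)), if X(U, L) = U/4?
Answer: 948/19 ≈ 49.895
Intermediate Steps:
X(U, L) = U/4 (X(U, L) = U*(¼) = U/4)
A = -⅙ (A = 1/(-6) = -⅙ ≈ -0.16667)
79/(A + X(4 + 3*1, -1)) = 79/(-⅙ + (4 + 3*1)/4) = 79/(-⅙ + (4 + 3)/4) = 79/(-⅙ + (¼)*7) = 79/(-⅙ + 7/4) = 79/(19/12) = 79*(12/19) = 948/19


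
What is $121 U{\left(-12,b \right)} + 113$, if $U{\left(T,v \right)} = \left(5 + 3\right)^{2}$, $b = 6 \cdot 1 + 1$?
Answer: $7857$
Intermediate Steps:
$b = 7$ ($b = 6 + 1 = 7$)
$U{\left(T,v \right)} = 64$ ($U{\left(T,v \right)} = 8^{2} = 64$)
$121 U{\left(-12,b \right)} + 113 = 121 \cdot 64 + 113 = 7744 + 113 = 7857$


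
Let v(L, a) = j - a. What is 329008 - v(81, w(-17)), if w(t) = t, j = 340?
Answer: 328651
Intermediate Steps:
v(L, a) = 340 - a
329008 - v(81, w(-17)) = 329008 - (340 - 1*(-17)) = 329008 - (340 + 17) = 329008 - 1*357 = 329008 - 357 = 328651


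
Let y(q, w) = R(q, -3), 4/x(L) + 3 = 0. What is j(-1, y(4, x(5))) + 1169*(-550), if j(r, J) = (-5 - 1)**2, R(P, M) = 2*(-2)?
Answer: -642914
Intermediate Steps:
x(L) = -4/3 (x(L) = 4/(-3 + 0) = 4/(-3) = 4*(-1/3) = -4/3)
R(P, M) = -4
y(q, w) = -4
j(r, J) = 36 (j(r, J) = (-6)**2 = 36)
j(-1, y(4, x(5))) + 1169*(-550) = 36 + 1169*(-550) = 36 - 642950 = -642914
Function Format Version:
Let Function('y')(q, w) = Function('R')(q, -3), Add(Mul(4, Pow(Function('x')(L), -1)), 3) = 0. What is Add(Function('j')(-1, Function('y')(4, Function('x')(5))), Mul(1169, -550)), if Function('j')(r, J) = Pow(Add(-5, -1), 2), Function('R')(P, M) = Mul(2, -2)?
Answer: -642914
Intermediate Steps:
Function('x')(L) = Rational(-4, 3) (Function('x')(L) = Mul(4, Pow(Add(-3, 0), -1)) = Mul(4, Pow(-3, -1)) = Mul(4, Rational(-1, 3)) = Rational(-4, 3))
Function('R')(P, M) = -4
Function('y')(q, w) = -4
Function('j')(r, J) = 36 (Function('j')(r, J) = Pow(-6, 2) = 36)
Add(Function('j')(-1, Function('y')(4, Function('x')(5))), Mul(1169, -550)) = Add(36, Mul(1169, -550)) = Add(36, -642950) = -642914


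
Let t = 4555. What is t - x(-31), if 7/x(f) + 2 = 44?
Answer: 27329/6 ≈ 4554.8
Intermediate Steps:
x(f) = ⅙ (x(f) = 7/(-2 + 44) = 7/42 = 7*(1/42) = ⅙)
t - x(-31) = 4555 - 1*⅙ = 4555 - ⅙ = 27329/6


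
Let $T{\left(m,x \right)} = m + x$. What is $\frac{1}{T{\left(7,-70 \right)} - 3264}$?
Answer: $- \frac{1}{3327} \approx -0.00030057$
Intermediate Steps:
$\frac{1}{T{\left(7,-70 \right)} - 3264} = \frac{1}{\left(7 - 70\right) - 3264} = \frac{1}{-63 - 3264} = \frac{1}{-3327} = - \frac{1}{3327}$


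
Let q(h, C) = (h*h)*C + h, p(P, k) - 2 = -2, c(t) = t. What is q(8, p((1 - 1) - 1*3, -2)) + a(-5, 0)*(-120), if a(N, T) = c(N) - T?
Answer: 608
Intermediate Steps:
p(P, k) = 0 (p(P, k) = 2 - 2 = 0)
q(h, C) = h + C*h**2 (q(h, C) = h**2*C + h = C*h**2 + h = h + C*h**2)
a(N, T) = N - T
q(8, p((1 - 1) - 1*3, -2)) + a(-5, 0)*(-120) = 8*(1 + 0*8) + (-5 - 1*0)*(-120) = 8*(1 + 0) + (-5 + 0)*(-120) = 8*1 - 5*(-120) = 8 + 600 = 608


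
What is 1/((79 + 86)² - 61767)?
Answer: -1/34542 ≈ -2.8950e-5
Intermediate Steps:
1/((79 + 86)² - 61767) = 1/(165² - 61767) = 1/(27225 - 61767) = 1/(-34542) = -1/34542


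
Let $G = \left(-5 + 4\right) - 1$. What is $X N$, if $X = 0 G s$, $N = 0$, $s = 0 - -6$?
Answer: $0$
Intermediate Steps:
$s = 6$ ($s = 0 + 6 = 6$)
$G = -2$ ($G = -1 - 1 = -2$)
$X = 0$ ($X = 0 \left(-2\right) 6 = 0 \cdot 6 = 0$)
$X N = 0 \cdot 0 = 0$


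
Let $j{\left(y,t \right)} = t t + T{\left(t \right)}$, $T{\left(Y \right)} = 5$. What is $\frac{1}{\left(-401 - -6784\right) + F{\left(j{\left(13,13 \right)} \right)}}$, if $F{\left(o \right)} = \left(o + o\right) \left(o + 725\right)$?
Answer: $\frac{1}{319235} \approx 3.1325 \cdot 10^{-6}$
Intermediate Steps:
$j{\left(y,t \right)} = 5 + t^{2}$ ($j{\left(y,t \right)} = t t + 5 = t^{2} + 5 = 5 + t^{2}$)
$F{\left(o \right)} = 2 o \left(725 + o\right)$
$\frac{1}{\left(-401 - -6784\right) + F{\left(j{\left(13,13 \right)} \right)}} = \frac{1}{\left(-401 - -6784\right) + 2 \left(5 + 13^{2}\right) \left(725 + \left(5 + 13^{2}\right)\right)} = \frac{1}{\left(-401 + 6784\right) + 2 \left(5 + 169\right) \left(725 + \left(5 + 169\right)\right)} = \frac{1}{6383 + 2 \cdot 174 \left(725 + 174\right)} = \frac{1}{6383 + 2 \cdot 174 \cdot 899} = \frac{1}{6383 + 312852} = \frac{1}{319235}$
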